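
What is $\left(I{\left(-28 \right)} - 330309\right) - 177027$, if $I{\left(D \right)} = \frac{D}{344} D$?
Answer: $- \frac{21815350}{43} \approx -5.0733 \cdot 10^{5}$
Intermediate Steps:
$I{\left(D \right)} = \frac{D^{2}}{344}$ ($I{\left(D \right)} = D \frac{1}{344} D = \frac{D}{344} D = \frac{D^{2}}{344}$)
$\left(I{\left(-28 \right)} - 330309\right) - 177027 = \left(\frac{\left(-28\right)^{2}}{344} - 330309\right) - 177027 = \left(\frac{1}{344} \cdot 784 - 330309\right) - 177027 = \left(\frac{98}{43} - 330309\right) - 177027 = - \frac{14203189}{43} - 177027 = - \frac{21815350}{43}$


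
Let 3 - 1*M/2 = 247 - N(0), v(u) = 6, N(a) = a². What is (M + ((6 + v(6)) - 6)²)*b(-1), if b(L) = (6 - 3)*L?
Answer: 1356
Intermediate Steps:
b(L) = 3*L
M = -488 (M = 6 - 2*(247 - 1*0²) = 6 - 2*(247 - 1*0) = 6 - 2*(247 + 0) = 6 - 2*247 = 6 - 494 = -488)
(M + ((6 + v(6)) - 6)²)*b(-1) = (-488 + ((6 + 6) - 6)²)*(3*(-1)) = (-488 + (12 - 6)²)*(-3) = (-488 + 6²)*(-3) = (-488 + 36)*(-3) = -452*(-3) = 1356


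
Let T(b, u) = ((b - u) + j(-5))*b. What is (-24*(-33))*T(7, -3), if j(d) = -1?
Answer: 49896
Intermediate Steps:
T(b, u) = b*(-1 + b - u) (T(b, u) = ((b - u) - 1)*b = (-1 + b - u)*b = b*(-1 + b - u))
(-24*(-33))*T(7, -3) = (-24*(-33))*(7*(-1 + 7 - 1*(-3))) = 792*(7*(-1 + 7 + 3)) = 792*(7*9) = 792*63 = 49896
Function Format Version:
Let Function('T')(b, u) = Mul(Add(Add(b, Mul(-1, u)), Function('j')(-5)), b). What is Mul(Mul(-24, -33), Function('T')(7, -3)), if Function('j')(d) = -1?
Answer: 49896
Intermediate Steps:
Function('T')(b, u) = Mul(b, Add(-1, b, Mul(-1, u))) (Function('T')(b, u) = Mul(Add(Add(b, Mul(-1, u)), -1), b) = Mul(Add(-1, b, Mul(-1, u)), b) = Mul(b, Add(-1, b, Mul(-1, u))))
Mul(Mul(-24, -33), Function('T')(7, -3)) = Mul(Mul(-24, -33), Mul(7, Add(-1, 7, Mul(-1, -3)))) = Mul(792, Mul(7, Add(-1, 7, 3))) = Mul(792, Mul(7, 9)) = Mul(792, 63) = 49896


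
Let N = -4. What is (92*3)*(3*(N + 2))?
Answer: -1656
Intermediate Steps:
(92*3)*(3*(N + 2)) = (92*3)*(3*(-4 + 2)) = 276*(3*(-2)) = 276*(-6) = -1656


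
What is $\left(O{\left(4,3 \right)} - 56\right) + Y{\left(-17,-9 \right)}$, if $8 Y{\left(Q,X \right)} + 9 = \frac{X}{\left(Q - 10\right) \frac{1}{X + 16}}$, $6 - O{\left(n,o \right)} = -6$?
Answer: $- \frac{269}{6} \approx -44.833$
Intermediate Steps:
$O{\left(n,o \right)} = 12$ ($O{\left(n,o \right)} = 6 - -6 = 6 + 6 = 12$)
$Y{\left(Q,X \right)} = - \frac{9}{8} + \frac{X \left(16 + X\right)}{8 \left(-10 + Q\right)}$ ($Y{\left(Q,X \right)} = - \frac{9}{8} + \frac{X \frac{1}{\left(Q - 10\right) \frac{1}{X + 16}}}{8} = - \frac{9}{8} + \frac{X \frac{1}{\left(-10 + Q\right) \frac{1}{16 + X}}}{8} = - \frac{9}{8} + \frac{X \frac{1}{\frac{1}{16 + X} \left(-10 + Q\right)}}{8} = - \frac{9}{8} + \frac{X \frac{16 + X}{-10 + Q}}{8} = - \frac{9}{8} + \frac{X \frac{1}{-10 + Q} \left(16 + X\right)}{8} = - \frac{9}{8} + \frac{X \left(16 + X\right)}{8 \left(-10 + Q\right)}$)
$\left(O{\left(4,3 \right)} - 56\right) + Y{\left(-17,-9 \right)} = \left(12 - 56\right) + \frac{90 + \left(-9\right)^{2} - -153 + 16 \left(-9\right)}{8 \left(-10 - 17\right)} = -44 + \frac{90 + 81 + 153 - 144}{8 \left(-27\right)} = -44 + \frac{1}{8} \left(- \frac{1}{27}\right) 180 = -44 - \frac{5}{6} = - \frac{269}{6}$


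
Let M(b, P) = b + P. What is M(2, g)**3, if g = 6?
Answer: 512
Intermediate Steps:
M(b, P) = P + b
M(2, g)**3 = (6 + 2)**3 = 8**3 = 512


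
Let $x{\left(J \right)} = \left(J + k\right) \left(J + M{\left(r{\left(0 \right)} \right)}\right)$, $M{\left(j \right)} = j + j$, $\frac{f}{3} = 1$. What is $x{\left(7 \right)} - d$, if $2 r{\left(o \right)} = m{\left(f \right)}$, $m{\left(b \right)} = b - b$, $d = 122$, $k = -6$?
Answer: $-115$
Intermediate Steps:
$f = 3$ ($f = 3 \cdot 1 = 3$)
$m{\left(b \right)} = 0$
$r{\left(o \right)} = 0$ ($r{\left(o \right)} = \frac{1}{2} \cdot 0 = 0$)
$M{\left(j \right)} = 2 j$
$x{\left(J \right)} = J \left(-6 + J\right)$ ($x{\left(J \right)} = \left(J - 6\right) \left(J + 2 \cdot 0\right) = \left(-6 + J\right) \left(J + 0\right) = \left(-6 + J\right) J = J \left(-6 + J\right)$)
$x{\left(7 \right)} - d = 7 \left(-6 + 7\right) - 122 = 7 \cdot 1 - 122 = 7 - 122 = -115$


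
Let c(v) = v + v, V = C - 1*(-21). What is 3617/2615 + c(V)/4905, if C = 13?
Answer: 3583841/2565315 ≈ 1.3970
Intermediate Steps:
V = 34 (V = 13 - 1*(-21) = 13 + 21 = 34)
c(v) = 2*v
3617/2615 + c(V)/4905 = 3617/2615 + (2*34)/4905 = 3617*(1/2615) + 68*(1/4905) = 3617/2615 + 68/4905 = 3583841/2565315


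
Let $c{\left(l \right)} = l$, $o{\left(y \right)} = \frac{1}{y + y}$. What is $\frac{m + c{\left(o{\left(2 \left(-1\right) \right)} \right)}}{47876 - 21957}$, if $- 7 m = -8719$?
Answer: $\frac{34869}{725732} \approx 0.048047$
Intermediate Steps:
$m = \frac{8719}{7}$ ($m = \left(- \frac{1}{7}\right) \left(-8719\right) = \frac{8719}{7} \approx 1245.6$)
$o{\left(y \right)} = \frac{1}{2 y}$
$\frac{m + c{\left(o{\left(2 \left(-1\right) \right)} \right)}}{47876 - 21957} = \frac{\frac{8719}{7} + \frac{1}{2 \cdot 2 \left(-1\right)}}{47876 - 21957} = \frac{\frac{8719}{7} + \frac{1}{2 \left(-2\right)}}{25919} = \left(\frac{8719}{7} + \frac{1}{2} \left(- \frac{1}{2}\right)\right) \frac{1}{25919} = \left(\frac{8719}{7} - \frac{1}{4}\right) \frac{1}{25919} = \frac{34869}{28} \cdot \frac{1}{25919} = \frac{34869}{725732}$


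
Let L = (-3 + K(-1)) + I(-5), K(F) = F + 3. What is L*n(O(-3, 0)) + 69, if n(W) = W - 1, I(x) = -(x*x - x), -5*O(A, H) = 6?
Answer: 686/5 ≈ 137.20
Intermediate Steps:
O(A, H) = -6/5 (O(A, H) = -1/5*6 = -6/5)
K(F) = 3 + F
I(x) = x - x**2 (I(x) = -(x**2 - x) = x - x**2)
n(W) = -1 + W
L = -31 (L = (-3 + (3 - 1)) - 5*(1 - 1*(-5)) = (-3 + 2) - 5*(1 + 5) = -1 - 5*6 = -1 - 30 = -31)
L*n(O(-3, 0)) + 69 = -31*(-1 - 6/5) + 69 = -31*(-11/5) + 69 = 341/5 + 69 = 686/5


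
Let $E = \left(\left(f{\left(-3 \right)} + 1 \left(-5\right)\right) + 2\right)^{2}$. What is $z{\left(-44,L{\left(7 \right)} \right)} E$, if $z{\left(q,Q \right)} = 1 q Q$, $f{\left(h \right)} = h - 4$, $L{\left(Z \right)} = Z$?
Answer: $-30800$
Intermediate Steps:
$f{\left(h \right)} = -4 + h$
$z{\left(q,Q \right)} = Q q$ ($z{\left(q,Q \right)} = q Q = Q q$)
$E = 100$ ($E = \left(\left(\left(-4 - 3\right) + 1 \left(-5\right)\right) + 2\right)^{2} = \left(\left(-7 - 5\right) + 2\right)^{2} = \left(-12 + 2\right)^{2} = \left(-10\right)^{2} = 100$)
$z{\left(-44,L{\left(7 \right)} \right)} E = 7 \left(-44\right) 100 = \left(-308\right) 100 = -30800$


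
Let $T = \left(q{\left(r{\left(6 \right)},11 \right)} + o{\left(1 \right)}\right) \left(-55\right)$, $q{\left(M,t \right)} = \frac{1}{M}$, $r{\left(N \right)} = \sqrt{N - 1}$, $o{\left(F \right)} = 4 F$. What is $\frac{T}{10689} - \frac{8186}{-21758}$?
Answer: $\frac{41356697}{116285631} - \frac{11 \sqrt{5}}{10689} \approx 0.35335$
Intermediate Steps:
$r{\left(N \right)} = \sqrt{-1 + N}$
$T = -220 - 11 \sqrt{5}$ ($T = \left(\frac{1}{\sqrt{-1 + 6}} + 4 \cdot 1\right) \left(-55\right) = \left(\frac{1}{\sqrt{5}} + 4\right) \left(-55\right) = \left(\frac{\sqrt{5}}{5} + 4\right) \left(-55\right) = \left(4 + \frac{\sqrt{5}}{5}\right) \left(-55\right) = -220 - 11 \sqrt{5} \approx -244.6$)
$\frac{T}{10689} - \frac{8186}{-21758} = \frac{-220 - 11 \sqrt{5}}{10689} - \frac{8186}{-21758} = \left(-220 - 11 \sqrt{5}\right) \frac{1}{10689} - - \frac{4093}{10879} = \left(- \frac{220}{10689} - \frac{11 \sqrt{5}}{10689}\right) + \frac{4093}{10879} = \frac{41356697}{116285631} - \frac{11 \sqrt{5}}{10689}$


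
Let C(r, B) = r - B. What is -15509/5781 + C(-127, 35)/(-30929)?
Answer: -478741339/178800549 ≈ -2.6775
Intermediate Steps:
-15509/5781 + C(-127, 35)/(-30929) = -15509/5781 + (-127 - 1*35)/(-30929) = -15509*1/5781 + (-127 - 35)*(-1/30929) = -15509/5781 - 162*(-1/30929) = -15509/5781 + 162/30929 = -478741339/178800549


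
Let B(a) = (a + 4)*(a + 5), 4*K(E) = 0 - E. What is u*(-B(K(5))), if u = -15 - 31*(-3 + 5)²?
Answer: 22935/16 ≈ 1433.4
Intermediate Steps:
K(E) = -E/4 (K(E) = (0 - E)/4 = (-E)/4 = -E/4)
B(a) = (4 + a)*(5 + a)
u = -139 (u = -15 - 31*2² = -15 - 31*4 = -15 - 124 = -139)
u*(-B(K(5))) = -(-139)*(20 + (-¼*5)² + 9*(-¼*5)) = -(-139)*(20 + (-5/4)² + 9*(-5/4)) = -(-139)*(20 + 25/16 - 45/4) = -(-139)*165/16 = -139*(-165/16) = 22935/16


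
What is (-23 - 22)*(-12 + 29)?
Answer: -765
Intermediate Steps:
(-23 - 22)*(-12 + 29) = -45*17 = -765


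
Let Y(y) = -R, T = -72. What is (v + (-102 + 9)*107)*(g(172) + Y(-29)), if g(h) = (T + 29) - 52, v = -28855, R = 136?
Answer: 8964186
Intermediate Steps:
g(h) = -95 (g(h) = (-72 + 29) - 52 = -43 - 52 = -95)
Y(y) = -136 (Y(y) = -1*136 = -136)
(v + (-102 + 9)*107)*(g(172) + Y(-29)) = (-28855 + (-102 + 9)*107)*(-95 - 136) = (-28855 - 93*107)*(-231) = (-28855 - 9951)*(-231) = -38806*(-231) = 8964186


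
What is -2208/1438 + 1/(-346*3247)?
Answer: -1240302767/807769178 ≈ -1.5355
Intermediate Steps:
-2208/1438 + 1/(-346*3247) = -2208*1/1438 - 1/346*1/3247 = -1104/719 - 1/1123462 = -1240302767/807769178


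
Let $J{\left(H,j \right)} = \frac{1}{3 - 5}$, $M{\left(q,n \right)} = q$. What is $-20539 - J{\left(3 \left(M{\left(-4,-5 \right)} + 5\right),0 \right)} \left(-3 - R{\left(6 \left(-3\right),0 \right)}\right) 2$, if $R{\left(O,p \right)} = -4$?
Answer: $-20538$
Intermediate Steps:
$J{\left(H,j \right)} = - \frac{1}{2}$ ($J{\left(H,j \right)} = \frac{1}{-2} = - \frac{1}{2}$)
$-20539 - J{\left(3 \left(M{\left(-4,-5 \right)} + 5\right),0 \right)} \left(-3 - R{\left(6 \left(-3\right),0 \right)}\right) 2 = -20539 - - \frac{-3 - -4}{2} \cdot 2 = -20539 - - \frac{-3 + 4}{2} \cdot 2 = -20539 - \left(- \frac{1}{2}\right) 1 \cdot 2 = -20539 - \left(- \frac{1}{2}\right) 2 = -20539 - -1 = -20539 + 1 = -20538$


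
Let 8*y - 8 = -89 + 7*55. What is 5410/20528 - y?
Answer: -387327/10264 ≈ -37.736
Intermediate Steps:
y = 38 (y = 1 + (-89 + 7*55)/8 = 1 + (-89 + 385)/8 = 1 + (⅛)*296 = 1 + 37 = 38)
5410/20528 - y = 5410/20528 - 1*38 = 5410*(1/20528) - 38 = 2705/10264 - 38 = -387327/10264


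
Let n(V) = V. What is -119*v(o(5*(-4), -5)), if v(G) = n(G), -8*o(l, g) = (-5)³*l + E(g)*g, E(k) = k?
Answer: 300475/8 ≈ 37559.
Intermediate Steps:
o(l, g) = -g²/8 + 125*l/8 (o(l, g) = -((-5)³*l + g*g)/8 = -(-125*l + g²)/8 = -(g² - 125*l)/8 = -g²/8 + 125*l/8)
v(G) = G
-119*v(o(5*(-4), -5)) = -119*(-⅛*(-5)² + 125*(5*(-4))/8) = -119*(-⅛*25 + (125/8)*(-20)) = -119*(-25/8 - 625/2) = -119*(-2525/8) = 300475/8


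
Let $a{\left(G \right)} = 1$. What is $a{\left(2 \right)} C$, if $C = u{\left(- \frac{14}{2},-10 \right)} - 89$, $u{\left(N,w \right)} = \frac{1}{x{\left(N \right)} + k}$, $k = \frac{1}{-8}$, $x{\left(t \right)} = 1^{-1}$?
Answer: $- \frac{615}{7} \approx -87.857$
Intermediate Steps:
$x{\left(t \right)} = 1$
$k = - \frac{1}{8} \approx -0.125$
$u{\left(N,w \right)} = \frac{8}{7}$ ($u{\left(N,w \right)} = \frac{1}{1 - \frac{1}{8}} = \frac{1}{\frac{7}{8}} = \frac{8}{7}$)
$C = - \frac{615}{7}$ ($C = \frac{8}{7} - 89 = - \frac{615}{7} \approx -87.857$)
$a{\left(2 \right)} C = 1 \left(- \frac{615}{7}\right) = - \frac{615}{7}$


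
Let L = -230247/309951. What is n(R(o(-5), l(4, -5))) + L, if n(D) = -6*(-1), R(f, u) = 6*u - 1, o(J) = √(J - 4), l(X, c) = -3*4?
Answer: 181051/34439 ≈ 5.2571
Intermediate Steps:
l(X, c) = -12
o(J) = √(-4 + J)
R(f, u) = -1 + 6*u
n(D) = 6
L = -25583/34439 (L = -230247*1/309951 = -25583/34439 ≈ -0.74285)
n(R(o(-5), l(4, -5))) + L = 6 - 25583/34439 = 181051/34439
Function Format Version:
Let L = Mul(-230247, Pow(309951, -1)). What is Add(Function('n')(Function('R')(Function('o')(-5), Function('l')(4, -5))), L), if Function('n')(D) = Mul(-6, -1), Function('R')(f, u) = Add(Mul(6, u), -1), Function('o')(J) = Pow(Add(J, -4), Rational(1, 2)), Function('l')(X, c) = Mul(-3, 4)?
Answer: Rational(181051, 34439) ≈ 5.2571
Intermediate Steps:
Function('l')(X, c) = -12
Function('o')(J) = Pow(Add(-4, J), Rational(1, 2))
Function('R')(f, u) = Add(-1, Mul(6, u))
Function('n')(D) = 6
L = Rational(-25583, 34439) (L = Mul(-230247, Rational(1, 309951)) = Rational(-25583, 34439) ≈ -0.74285)
Add(Function('n')(Function('R')(Function('o')(-5), Function('l')(4, -5))), L) = Add(6, Rational(-25583, 34439)) = Rational(181051, 34439)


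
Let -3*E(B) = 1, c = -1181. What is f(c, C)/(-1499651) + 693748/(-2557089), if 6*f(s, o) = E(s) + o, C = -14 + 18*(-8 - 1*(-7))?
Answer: -2080732204159/7669482151878 ≈ -0.27130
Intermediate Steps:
E(B) = -⅓ (E(B) = -⅓*1 = -⅓)
C = -32 (C = -14 + 18*(-8 + 7) = -14 + 18*(-1) = -14 - 18 = -32)
f(s, o) = -1/18 + o/6 (f(s, o) = (-⅓ + o)/6 = -1/18 + o/6)
f(c, C)/(-1499651) + 693748/(-2557089) = (-1/18 + (⅙)*(-32))/(-1499651) + 693748/(-2557089) = (-1/18 - 16/3)*(-1/1499651) + 693748*(-1/2557089) = -97/18*(-1/1499651) - 693748/2557089 = 97/26993718 - 693748/2557089 = -2080732204159/7669482151878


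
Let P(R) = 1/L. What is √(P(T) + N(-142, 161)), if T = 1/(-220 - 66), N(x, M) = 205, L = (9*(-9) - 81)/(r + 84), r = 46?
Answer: 2*√4135/9 ≈ 14.290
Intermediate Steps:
L = -81/65 (L = (9*(-9) - 81)/(46 + 84) = (-81 - 81)/130 = -162*1/130 = -81/65 ≈ -1.2462)
T = -1/286 (T = 1/(-286) = -1/286 ≈ -0.0034965)
P(R) = -65/81 (P(R) = 1/(-81/65) = -65/81)
√(P(T) + N(-142, 161)) = √(-65/81 + 205) = √(16540/81) = 2*√4135/9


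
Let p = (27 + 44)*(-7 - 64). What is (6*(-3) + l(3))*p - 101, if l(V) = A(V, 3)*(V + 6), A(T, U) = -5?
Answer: 317482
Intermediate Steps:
p = -5041 (p = 71*(-71) = -5041)
l(V) = -30 - 5*V (l(V) = -5*(V + 6) = -5*(6 + V) = -30 - 5*V)
(6*(-3) + l(3))*p - 101 = (6*(-3) + (-30 - 5*3))*(-5041) - 101 = (-18 + (-30 - 15))*(-5041) - 101 = (-18 - 45)*(-5041) - 101 = -63*(-5041) - 101 = 317583 - 101 = 317482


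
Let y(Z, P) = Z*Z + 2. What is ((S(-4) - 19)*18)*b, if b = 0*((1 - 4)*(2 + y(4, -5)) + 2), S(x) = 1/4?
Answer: 0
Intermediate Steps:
S(x) = ¼
y(Z, P) = 2 + Z² (y(Z, P) = Z² + 2 = 2 + Z²)
b = 0 (b = 0*((1 - 4)*(2 + (2 + 4²)) + 2) = 0*(-3*(2 + (2 + 16)) + 2) = 0*(-3*(2 + 18) + 2) = 0*(-3*20 + 2) = 0*(-60 + 2) = 0*(-58) = 0)
((S(-4) - 19)*18)*b = ((¼ - 19)*18)*0 = -75/4*18*0 = -675/2*0 = 0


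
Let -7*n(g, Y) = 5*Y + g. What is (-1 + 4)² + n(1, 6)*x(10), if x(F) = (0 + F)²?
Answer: -3037/7 ≈ -433.86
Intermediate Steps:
x(F) = F²
n(g, Y) = -5*Y/7 - g/7 (n(g, Y) = -(5*Y + g)/7 = -(g + 5*Y)/7 = -5*Y/7 - g/7)
(-1 + 4)² + n(1, 6)*x(10) = (-1 + 4)² + (-5/7*6 - ⅐*1)*10² = 3² + (-30/7 - ⅐)*100 = 9 - 31/7*100 = 9 - 3100/7 = -3037/7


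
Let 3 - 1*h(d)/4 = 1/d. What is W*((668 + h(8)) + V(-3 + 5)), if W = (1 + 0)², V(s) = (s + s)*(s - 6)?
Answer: 1327/2 ≈ 663.50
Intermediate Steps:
h(d) = 12 - 4/d
V(s) = 2*s*(-6 + s) (V(s) = (2*s)*(-6 + s) = 2*s*(-6 + s))
W = 1 (W = 1² = 1)
W*((668 + h(8)) + V(-3 + 5)) = 1*((668 + (12 - 4/8)) + 2*(-3 + 5)*(-6 + (-3 + 5))) = 1*((668 + (12 - 4*⅛)) + 2*2*(-6 + 2)) = 1*((668 + (12 - ½)) + 2*2*(-4)) = 1*((668 + 23/2) - 16) = 1*(1359/2 - 16) = 1*(1327/2) = 1327/2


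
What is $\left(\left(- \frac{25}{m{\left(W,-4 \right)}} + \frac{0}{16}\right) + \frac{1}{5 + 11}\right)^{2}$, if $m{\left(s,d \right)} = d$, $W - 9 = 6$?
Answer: $\frac{10201}{256} \approx 39.848$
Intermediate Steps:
$W = 15$ ($W = 9 + 6 = 15$)
$\left(\left(- \frac{25}{m{\left(W,-4 \right)}} + \frac{0}{16}\right) + \frac{1}{5 + 11}\right)^{2} = \left(\left(- \frac{25}{-4} + \frac{0}{16}\right) + \frac{1}{5 + 11}\right)^{2} = \left(\left(\left(-25\right) \left(- \frac{1}{4}\right) + 0 \cdot \frac{1}{16}\right) + \frac{1}{16}\right)^{2} = \left(\left(\frac{25}{4} + 0\right) + \frac{1}{16}\right)^{2} = \left(\frac{25}{4} + \frac{1}{16}\right)^{2} = \left(\frac{101}{16}\right)^{2} = \frac{10201}{256}$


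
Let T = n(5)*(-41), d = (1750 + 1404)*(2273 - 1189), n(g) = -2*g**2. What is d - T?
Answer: 3416886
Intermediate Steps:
d = 3418936 (d = 3154*1084 = 3418936)
T = 2050 (T = -2*5**2*(-41) = -2*25*(-41) = -50*(-41) = 2050)
d - T = 3418936 - 1*2050 = 3418936 - 2050 = 3416886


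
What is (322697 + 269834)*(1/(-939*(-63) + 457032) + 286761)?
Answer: 87708141453363730/516189 ≈ 1.6991e+11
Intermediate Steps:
(322697 + 269834)*(1/(-939*(-63) + 457032) + 286761) = 592531*(1/(59157 + 457032) + 286761) = 592531*(1/516189 + 286761) = 592531*(148022873830/516189) = 87708141453363730/516189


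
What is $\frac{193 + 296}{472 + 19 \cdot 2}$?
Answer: $\frac{163}{170} \approx 0.95882$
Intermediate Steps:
$\frac{193 + 296}{472 + 19 \cdot 2} = \frac{489}{472 + 38} = \frac{489}{510} = 489 \cdot \frac{1}{510} = \frac{163}{170}$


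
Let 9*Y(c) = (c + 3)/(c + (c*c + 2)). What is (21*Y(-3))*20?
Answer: 0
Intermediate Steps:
Y(c) = (3 + c)/(9*(2 + c + c²)) (Y(c) = ((c + 3)/(c + (c*c + 2)))/9 = ((3 + c)/(c + (c² + 2)))/9 = ((3 + c)/(c + (2 + c²)))/9 = ((3 + c)/(2 + c + c²))/9 = (3 + c)/(9*(2 + c + c²)))
(21*Y(-3))*20 = (21*((3 - 3)/(9*(2 - 3 + (-3)²))))*20 = (21*((⅑)*0/(2 - 3 + 9)))*20 = (21*((⅑)*0/8))*20 = (21*((⅑)*(⅛)*0))*20 = (21*0)*20 = 0*20 = 0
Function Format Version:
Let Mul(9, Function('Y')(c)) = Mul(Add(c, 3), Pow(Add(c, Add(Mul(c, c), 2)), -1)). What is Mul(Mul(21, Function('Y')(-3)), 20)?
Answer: 0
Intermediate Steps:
Function('Y')(c) = Mul(Rational(1, 9), Pow(Add(2, c, Pow(c, 2)), -1), Add(3, c)) (Function('Y')(c) = Mul(Rational(1, 9), Mul(Add(c, 3), Pow(Add(c, Add(Mul(c, c), 2)), -1))) = Mul(Rational(1, 9), Mul(Add(3, c), Pow(Add(c, Add(Pow(c, 2), 2)), -1))) = Mul(Rational(1, 9), Mul(Add(3, c), Pow(Add(c, Add(2, Pow(c, 2))), -1))) = Mul(Rational(1, 9), Mul(Add(3, c), Pow(Add(2, c, Pow(c, 2)), -1))) = Mul(Rational(1, 9), Mul(Pow(Add(2, c, Pow(c, 2)), -1), Add(3, c))) = Mul(Rational(1, 9), Pow(Add(2, c, Pow(c, 2)), -1), Add(3, c)))
Mul(Mul(21, Function('Y')(-3)), 20) = Mul(Mul(21, Mul(Rational(1, 9), Pow(Add(2, -3, Pow(-3, 2)), -1), Add(3, -3))), 20) = Mul(Mul(21, Mul(Rational(1, 9), Pow(Add(2, -3, 9), -1), 0)), 20) = Mul(Mul(21, Mul(Rational(1, 9), Pow(8, -1), 0)), 20) = Mul(Mul(21, Mul(Rational(1, 9), Rational(1, 8), 0)), 20) = Mul(Mul(21, 0), 20) = Mul(0, 20) = 0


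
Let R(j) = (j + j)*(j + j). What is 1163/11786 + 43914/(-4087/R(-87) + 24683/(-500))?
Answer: -979263660793087/1103974006286 ≈ -887.04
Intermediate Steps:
R(j) = 4*j² (R(j) = (2*j)*(2*j) = 4*j²)
1163/11786 + 43914/(-4087/R(-87) + 24683/(-500)) = 1163/11786 + 43914/(-4087/(4*(-87)²) + 24683/(-500)) = 1163*(1/11786) + 43914/(-4087/(4*7569) + 24683*(-1/500)) = 1163/11786 + 43914/(-4087/30276 - 24683/500) = 1163/11786 + 43914/(-93668251/1892250) = 1163/11786 + 43914*(-1892250/93668251) = 1163/11786 - 83096266500/93668251 = -979263660793087/1103974006286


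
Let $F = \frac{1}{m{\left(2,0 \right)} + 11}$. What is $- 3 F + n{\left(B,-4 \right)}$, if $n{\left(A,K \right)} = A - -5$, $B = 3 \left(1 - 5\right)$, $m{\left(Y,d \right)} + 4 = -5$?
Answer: $- \frac{17}{2} \approx -8.5$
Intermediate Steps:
$m{\left(Y,d \right)} = -9$ ($m{\left(Y,d \right)} = -4 - 5 = -9$)
$B = -12$ ($B = 3 \left(-4\right) = -12$)
$n{\left(A,K \right)} = 5 + A$ ($n{\left(A,K \right)} = A + 5 = 5 + A$)
$F = \frac{1}{2}$ ($F = \frac{1}{-9 + 11} = \frac{1}{2} \approx 0.5$)
$- 3 F + n{\left(B,-4 \right)} = \left(-3\right) \frac{1}{2} + \left(5 - 12\right) = - \frac{3}{2} - 7 = - \frac{17}{2}$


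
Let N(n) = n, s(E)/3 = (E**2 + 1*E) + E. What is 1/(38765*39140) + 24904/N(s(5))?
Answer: 7557179067701/31862504100 ≈ 237.18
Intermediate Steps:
s(E) = 3*E**2 + 6*E (s(E) = 3*((E**2 + 1*E) + E) = 3*((E**2 + E) + E) = 3*((E + E**2) + E) = 3*(E**2 + 2*E) = 3*E**2 + 6*E)
1/(38765*39140) + 24904/N(s(5)) = 1/(38765*39140) + 24904/((3*5*(2 + 5))) = (1/38765)*(1/39140) + 24904/((3*5*7)) = 1/1517262100 + 24904/105 = 7557179067701/31862504100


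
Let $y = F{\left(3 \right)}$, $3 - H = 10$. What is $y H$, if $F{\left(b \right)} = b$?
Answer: $-21$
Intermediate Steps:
$H = -7$ ($H = 3 - 10 = -7$)
$y = 3$
$y H = 3 \left(-7\right) = -21$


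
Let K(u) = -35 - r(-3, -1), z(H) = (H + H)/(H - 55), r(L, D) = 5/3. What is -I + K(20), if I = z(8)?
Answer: -5122/141 ≈ -36.326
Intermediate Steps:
r(L, D) = 5/3 (r(L, D) = 5*(⅓) = 5/3)
z(H) = 2*H/(-55 + H) (z(H) = (2*H)/(-55 + H) = 2*H/(-55 + H))
I = -16/47 (I = 2*8/(-55 + 8) = 2*8/(-47) = 2*8*(-1/47) = -16/47 ≈ -0.34043)
K(u) = -110/3 (K(u) = -35 - 1*5/3 = -35 - 5/3 = -110/3)
-I + K(20) = -1*(-16/47) - 110/3 = 16/47 - 110/3 = -5122/141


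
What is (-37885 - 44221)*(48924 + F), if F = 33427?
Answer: -6761511206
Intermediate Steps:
(-37885 - 44221)*(48924 + F) = (-37885 - 44221)*(48924 + 33427) = -82106*82351 = -6761511206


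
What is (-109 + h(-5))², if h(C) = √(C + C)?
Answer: (109 - I*√10)² ≈ 11871.0 - 689.38*I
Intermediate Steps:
h(C) = √2*√C (h(C) = √(2*C) = √2*√C)
(-109 + h(-5))² = (-109 + √2*√(-5))² = (-109 + √2*(I*√5))² = (-109 + I*√10)²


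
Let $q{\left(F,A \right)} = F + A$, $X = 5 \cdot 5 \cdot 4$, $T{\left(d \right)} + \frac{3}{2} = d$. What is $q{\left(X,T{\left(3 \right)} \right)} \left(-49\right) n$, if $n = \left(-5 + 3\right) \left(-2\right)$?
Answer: $-19894$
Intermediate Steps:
$T{\left(d \right)} = - \frac{3}{2} + d$
$X = 100$ ($X = 25 \cdot 4 = 100$)
$q{\left(F,A \right)} = A + F$
$n = 4$ ($n = \left(-2\right) \left(-2\right) = 4$)
$q{\left(X,T{\left(3 \right)} \right)} \left(-49\right) n = \left(\left(- \frac{3}{2} + 3\right) + 100\right) \left(-49\right) 4 = \left(\frac{3}{2} + 100\right) \left(-49\right) 4 = \frac{203}{2} \left(-49\right) 4 = \left(- \frac{9947}{2}\right) 4 = -19894$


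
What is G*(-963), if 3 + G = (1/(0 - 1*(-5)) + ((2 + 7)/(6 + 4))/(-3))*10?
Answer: 3852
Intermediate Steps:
G = -4 (G = -3 + (1/(0 - 1*(-5)) + ((2 + 7)/(6 + 4))/(-3))*10 = -3 + (1/(0 + 5) + (9/10)*(-1/3))*10 = -3 + (1/5 + (9*(1/10))*(-1/3))*10 = -3 + (1*(1/5) + (9/10)*(-1/3))*10 = -3 + (1/5 - 3/10)*10 = -3 - 1/10*10 = -3 - 1 = -4)
G*(-963) = -4*(-963) = 3852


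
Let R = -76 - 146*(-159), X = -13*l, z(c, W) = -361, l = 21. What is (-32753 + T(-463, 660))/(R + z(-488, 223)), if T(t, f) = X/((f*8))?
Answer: -57645371/40087520 ≈ -1.4380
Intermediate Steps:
X = -273 (X = -13*21 = -273)
R = 23138 (R = -76 + 23214 = 23138)
T(t, f) = -273/(8*f) (T(t, f) = -273*1/(8*f) = -273/(8*f))
(-32753 + T(-463, 660))/(R + z(-488, 223)) = (-32753 - 273/8/660)/(23138 - 361) = (-32753 - 273/8*1/660)/22777 = (-32753 - 91/1760)*(1/22777) = -57645371/1760*1/22777 = -57645371/40087520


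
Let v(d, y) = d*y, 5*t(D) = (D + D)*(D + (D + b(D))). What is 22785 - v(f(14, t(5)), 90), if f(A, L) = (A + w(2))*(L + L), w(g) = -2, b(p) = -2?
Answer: -11775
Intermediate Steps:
t(D) = 2*D*(-2 + 2*D)/5 (t(D) = ((D + D)*(D + (D - 2)))/5 = ((2*D)*(D + (-2 + D)))/5 = ((2*D)*(-2 + 2*D))/5 = (2*D*(-2 + 2*D))/5 = 2*D*(-2 + 2*D)/5)
f(A, L) = 2*L*(-2 + A) (f(A, L) = (A - 2)*(L + L) = (-2 + A)*(2*L) = 2*L*(-2 + A))
22785 - v(f(14, t(5)), 90) = 22785 - 2*((4/5)*5*(-1 + 5))*(-2 + 14)*90 = 22785 - 2*((4/5)*5*4)*12*90 = 22785 - 2*16*12*90 = 22785 - 384*90 = 22785 - 1*34560 = 22785 - 34560 = -11775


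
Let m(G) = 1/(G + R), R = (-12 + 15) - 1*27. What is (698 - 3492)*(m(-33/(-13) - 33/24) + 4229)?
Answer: -28062296174/2375 ≈ -1.1816e+7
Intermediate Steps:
R = -24 (R = 3 - 27 = -24)
m(G) = 1/(-24 + G) (m(G) = 1/(G - 24) = 1/(-24 + G))
(698 - 3492)*(m(-33/(-13) - 33/24) + 4229) = (698 - 3492)*(1/(-24 + (-33/(-13) - 33/24)) + 4229) = -2794*(1/(-24 + (-33*(-1/13) - 33*1/24)) + 4229) = -2794*(1/(-24 + (33/13 - 11/8)) + 4229) = -2794*(1/(-24 + 121/104) + 4229) = -2794*(1/(-2375/104) + 4229) = -2794*(-104/2375 + 4229) = -2794*10043771/2375 = -28062296174/2375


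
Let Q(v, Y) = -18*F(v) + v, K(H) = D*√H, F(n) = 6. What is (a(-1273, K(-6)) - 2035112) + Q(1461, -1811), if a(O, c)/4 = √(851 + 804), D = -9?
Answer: -2033759 + 4*√1655 ≈ -2.0336e+6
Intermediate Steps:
K(H) = -9*√H
a(O, c) = 4*√1655 (a(O, c) = 4*√(851 + 804) = 4*√1655)
Q(v, Y) = -108 + v (Q(v, Y) = -18*6 + v = -108 + v)
(a(-1273, K(-6)) - 2035112) + Q(1461, -1811) = (4*√1655 - 2035112) + (-108 + 1461) = (-2035112 + 4*√1655) + 1353 = -2033759 + 4*√1655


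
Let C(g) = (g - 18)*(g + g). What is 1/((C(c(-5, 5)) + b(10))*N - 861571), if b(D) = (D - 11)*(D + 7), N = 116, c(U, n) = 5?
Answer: -1/878623 ≈ -1.1381e-6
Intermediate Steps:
C(g) = 2*g*(-18 + g) (C(g) = (-18 + g)*(2*g) = 2*g*(-18 + g))
b(D) = (-11 + D)*(7 + D)
1/((C(c(-5, 5)) + b(10))*N - 861571) = 1/((2*5*(-18 + 5) + (-77 + 10² - 4*10))*116 - 861571) = 1/((2*5*(-13) + (-77 + 100 - 40))*116 - 861571) = 1/((-130 - 17)*116 - 861571) = 1/(-147*116 - 861571) = 1/(-17052 - 861571) = 1/(-878623) = -1/878623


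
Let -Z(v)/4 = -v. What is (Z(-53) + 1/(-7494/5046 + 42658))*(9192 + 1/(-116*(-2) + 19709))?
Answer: -1394036451566242211/715366006389 ≈ -1.9487e+6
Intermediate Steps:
Z(v) = 4*v (Z(v) = -(-4)*v = 4*v)
(Z(-53) + 1/(-7494/5046 + 42658))*(9192 + 1/(-116*(-2) + 19709)) = (4*(-53) + 1/(-7494/5046 + 42658))*(9192 + 1/(-116*(-2) + 19709)) = (-212 + 1/(-7494*1/5046 + 42658))*(9192 + 1/(232 + 19709)) = (-212 + 1/(-1249/841 + 42658))*(9192 + 1/19941) = (-212 + 1/(35874129/841))*(9192 + 1/19941) = (-212 + 841/35874129)*(183297673/19941) = -7605314507/35874129*183297673/19941 = -1394036451566242211/715366006389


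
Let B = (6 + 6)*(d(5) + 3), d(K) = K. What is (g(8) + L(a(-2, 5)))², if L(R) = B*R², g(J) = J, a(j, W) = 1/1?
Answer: 10816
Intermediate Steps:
a(j, W) = 1 (a(j, W) = 1*1 = 1)
B = 96 (B = (6 + 6)*(5 + 3) = 12*8 = 96)
L(R) = 96*R²
(g(8) + L(a(-2, 5)))² = (8 + 96*1²)² = (8 + 96*1)² = (8 + 96)² = 104² = 10816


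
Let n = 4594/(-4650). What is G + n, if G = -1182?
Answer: -2750447/2325 ≈ -1183.0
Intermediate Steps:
n = -2297/2325 (n = 4594*(-1/4650) = -2297/2325 ≈ -0.98796)
G + n = -1182 - 2297/2325 = -2750447/2325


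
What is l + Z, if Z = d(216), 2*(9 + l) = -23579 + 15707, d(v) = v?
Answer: -3729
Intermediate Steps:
l = -3945 (l = -9 + (-23579 + 15707)/2 = -9 + (1/2)*(-7872) = -9 - 3936 = -3945)
Z = 216
l + Z = -3945 + 216 = -3729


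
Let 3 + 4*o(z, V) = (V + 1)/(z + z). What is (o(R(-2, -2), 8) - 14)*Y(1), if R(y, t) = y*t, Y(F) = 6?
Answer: -1389/16 ≈ -86.813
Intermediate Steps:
R(y, t) = t*y
o(z, V) = -¾ + (1 + V)/(8*z) (o(z, V) = -¾ + ((V + 1)/(z + z))/4 = -¾ + ((1 + V)/((2*z)))/4 = -¾ + ((1 + V)*(1/(2*z)))/4 = -¾ + ((1 + V)/(2*z))/4 = -¾ + (1 + V)/(8*z))
(o(R(-2, -2), 8) - 14)*Y(1) = ((1 + 8 - (-12)*(-2))/(8*((-2*(-2)))) - 14)*6 = ((⅛)*(1 + 8 - 6*4)/4 - 14)*6 = ((⅛)*(¼)*(1 + 8 - 24) - 14)*6 = ((⅛)*(¼)*(-15) - 14)*6 = (-15/32 - 14)*6 = -463/32*6 = -1389/16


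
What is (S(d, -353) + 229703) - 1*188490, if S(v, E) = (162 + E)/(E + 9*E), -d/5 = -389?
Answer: 145482081/3530 ≈ 41213.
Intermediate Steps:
d = 1945 (d = -5*(-389) = 1945)
S(v, E) = (162 + E)/(10*E) (S(v, E) = (162 + E)/((10*E)) = (162 + E)*(1/(10*E)) = (162 + E)/(10*E))
(S(d, -353) + 229703) - 1*188490 = ((1/10)*(162 - 353)/(-353) + 229703) - 1*188490 = ((1/10)*(-1/353)*(-191) + 229703) - 188490 = (191/3530 + 229703) - 188490 = 810851781/3530 - 188490 = 145482081/3530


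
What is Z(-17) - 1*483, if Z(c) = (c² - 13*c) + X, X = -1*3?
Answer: 24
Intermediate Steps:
X = -3
Z(c) = -3 + c² - 13*c (Z(c) = (c² - 13*c) - 3 = -3 + c² - 13*c)
Z(-17) - 1*483 = (-3 + (-17)² - 13*(-17)) - 1*483 = (-3 + 289 + 221) - 483 = 507 - 483 = 24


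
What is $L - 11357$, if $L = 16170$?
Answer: $4813$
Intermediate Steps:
$L - 11357 = 16170 - 11357 = 4813$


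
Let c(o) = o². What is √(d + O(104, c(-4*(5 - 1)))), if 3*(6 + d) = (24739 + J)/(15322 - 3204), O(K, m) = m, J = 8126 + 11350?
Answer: √332010721110/36354 ≈ 15.850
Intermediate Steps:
J = 19476
d = -173909/36354 (d = -6 + ((24739 + 19476)/(15322 - 3204))/3 = -6 + (44215/12118)/3 = -6 + (44215*(1/12118))/3 = -6 + (⅓)*(44215/12118) = -6 + 44215/36354 = -173909/36354 ≈ -4.7838)
√(d + O(104, c(-4*(5 - 1)))) = √(-173909/36354 + (-4*(5 - 1))²) = √(-173909/36354 + (-4*4)²) = √(-173909/36354 + (-16)²) = √(-173909/36354 + 256) = √(9132715/36354) = √332010721110/36354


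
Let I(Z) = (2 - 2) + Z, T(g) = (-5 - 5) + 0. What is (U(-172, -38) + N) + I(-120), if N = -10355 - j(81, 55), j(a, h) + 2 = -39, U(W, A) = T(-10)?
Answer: -10444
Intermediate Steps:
T(g) = -10 (T(g) = -10 + 0 = -10)
U(W, A) = -10
j(a, h) = -41 (j(a, h) = -2 - 39 = -41)
I(Z) = Z (I(Z) = 0 + Z = Z)
N = -10314 (N = -10355 - 1*(-41) = -10355 + 41 = -10314)
(U(-172, -38) + N) + I(-120) = (-10 - 10314) - 120 = -10324 - 120 = -10444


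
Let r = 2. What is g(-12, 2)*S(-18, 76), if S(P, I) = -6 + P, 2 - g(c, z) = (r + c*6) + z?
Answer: -1680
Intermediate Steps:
g(c, z) = -z - 6*c (g(c, z) = 2 - ((2 + c*6) + z) = 2 - ((2 + 6*c) + z) = 2 - (2 + z + 6*c) = 2 + (-2 - z - 6*c) = -z - 6*c)
g(-12, 2)*S(-18, 76) = (-1*2 - 6*(-12))*(-6 - 18) = (-2 + 72)*(-24) = 70*(-24) = -1680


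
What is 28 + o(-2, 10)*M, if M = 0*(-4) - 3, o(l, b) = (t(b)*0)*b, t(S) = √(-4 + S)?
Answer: 28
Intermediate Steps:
o(l, b) = 0 (o(l, b) = (√(-4 + b)*0)*b = 0*b = 0)
M = -3 (M = 0 - 3 = -3)
28 + o(-2, 10)*M = 28 + 0*(-3) = 28 + 0 = 28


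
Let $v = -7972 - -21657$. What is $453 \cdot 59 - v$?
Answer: $13042$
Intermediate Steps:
$v = 13685$ ($v = -7972 + 21657 = 13685$)
$453 \cdot 59 - v = 453 \cdot 59 - 13685 = 26727 - 13685 = 13042$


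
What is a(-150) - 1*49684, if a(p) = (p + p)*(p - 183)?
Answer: 50216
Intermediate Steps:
a(p) = 2*p*(-183 + p) (a(p) = (2*p)*(-183 + p) = 2*p*(-183 + p))
a(-150) - 1*49684 = 2*(-150)*(-183 - 150) - 1*49684 = 2*(-150)*(-333) - 49684 = 99900 - 49684 = 50216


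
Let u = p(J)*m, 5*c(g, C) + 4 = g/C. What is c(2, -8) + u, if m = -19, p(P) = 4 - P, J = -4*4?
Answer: -7617/20 ≈ -380.85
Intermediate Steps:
J = -16
c(g, C) = -⅘ + g/(5*C) (c(g, C) = -⅘ + (g/C)/5 = -⅘ + g/(5*C))
u = -380 (u = (4 - 1*(-16))*(-19) = (4 + 16)*(-19) = 20*(-19) = -380)
c(2, -8) + u = (⅕)*(2 - 4*(-8))/(-8) - 380 = (⅕)*(-⅛)*(2 + 32) - 380 = (⅕)*(-⅛)*34 - 380 = -17/20 - 380 = -7617/20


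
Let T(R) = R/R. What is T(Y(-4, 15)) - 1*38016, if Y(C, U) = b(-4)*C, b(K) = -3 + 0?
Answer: -38015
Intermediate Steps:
b(K) = -3
Y(C, U) = -3*C
T(R) = 1
T(Y(-4, 15)) - 1*38016 = 1 - 1*38016 = 1 - 38016 = -38015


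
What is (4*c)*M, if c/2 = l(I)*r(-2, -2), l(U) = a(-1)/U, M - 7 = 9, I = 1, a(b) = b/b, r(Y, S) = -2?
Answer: -256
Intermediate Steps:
a(b) = 1
M = 16 (M = 7 + 9 = 16)
l(U) = 1/U
c = -4 (c = 2*(-2/1) = 2*(1*(-2)) = 2*(-2) = -4)
(4*c)*M = (4*(-4))*16 = -16*16 = -256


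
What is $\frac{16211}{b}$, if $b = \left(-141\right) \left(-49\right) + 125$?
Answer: $\frac{16211}{7034} \approx 2.3047$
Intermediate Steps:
$b = 7034$ ($b = 6909 + 125 = 7034$)
$\frac{16211}{b} = \frac{16211}{7034}$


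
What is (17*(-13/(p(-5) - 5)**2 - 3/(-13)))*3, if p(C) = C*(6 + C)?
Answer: 6681/1300 ≈ 5.1392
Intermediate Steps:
(17*(-13/(p(-5) - 5)**2 - 3/(-13)))*3 = (17*(-13/(-5*(6 - 5) - 5)**2 - 3/(-13)))*3 = (17*(-13/(-5*1 - 5)**2 - 3*(-1/13)))*3 = (17*(-13/(-5 - 5)**2 + 3/13))*3 = (17*(-13/((-10)**2) + 3/13))*3 = (17*(-13/100 + 3/13))*3 = (17*(131/1300))*3 = (2227/1300)*3 = 6681/1300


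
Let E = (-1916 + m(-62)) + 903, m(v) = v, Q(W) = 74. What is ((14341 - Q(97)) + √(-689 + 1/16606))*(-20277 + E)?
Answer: -304628984 - 10676*I*√526310518/437 ≈ -3.0463e+8 - 5.6047e+5*I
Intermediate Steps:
E = -1075 (E = (-1916 - 62) + 903 = -1978 + 903 = -1075)
((14341 - Q(97)) + √(-689 + 1/16606))*(-20277 + E) = ((14341 - 1*74) + √(-689 + 1/16606))*(-20277 - 1075) = ((14341 - 74) + √(-689 + 1/16606))*(-21352) = (14267 + √(-11441533/16606))*(-21352) = (14267 + I*√526310518/874)*(-21352) = -304628984 - 10676*I*√526310518/437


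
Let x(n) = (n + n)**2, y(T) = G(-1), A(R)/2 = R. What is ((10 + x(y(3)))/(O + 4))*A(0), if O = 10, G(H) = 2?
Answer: 0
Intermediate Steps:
A(R) = 2*R
y(T) = 2
x(n) = 4*n**2 (x(n) = (2*n)**2 = 4*n**2)
((10 + x(y(3)))/(O + 4))*A(0) = ((10 + 4*2**2)/(10 + 4))*(2*0) = ((10 + 4*4)/14)*0 = ((10 + 16)*(1/14))*0 = (26*(1/14))*0 = (13/7)*0 = 0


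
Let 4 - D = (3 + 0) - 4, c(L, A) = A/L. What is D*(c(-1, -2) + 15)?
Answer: 85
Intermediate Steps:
D = 5 (D = 4 - ((3 + 0) - 4) = 4 - (3 - 4) = 4 - 1*(-1) = 4 + 1 = 5)
D*(c(-1, -2) + 15) = 5*(-2/(-1) + 15) = 5*(-2*(-1) + 15) = 5*(2 + 15) = 5*17 = 85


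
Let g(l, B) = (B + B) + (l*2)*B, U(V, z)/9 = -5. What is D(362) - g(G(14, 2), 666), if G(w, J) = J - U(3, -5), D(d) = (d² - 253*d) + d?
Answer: -24116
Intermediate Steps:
U(V, z) = -45 (U(V, z) = 9*(-5) = -45)
D(d) = d² - 252*d
G(w, J) = 45 + J (G(w, J) = J - 1*(-45) = J + 45 = 45 + J)
g(l, B) = 2*B + 2*B*l (g(l, B) = 2*B + (2*l)*B = 2*B + 2*B*l)
D(362) - g(G(14, 2), 666) = 362*(-252 + 362) - 2*666*(1 + (45 + 2)) = 362*110 - 2*666*(1 + 47) = 39820 - 2*666*48 = 39820 - 1*63936 = 39820 - 63936 = -24116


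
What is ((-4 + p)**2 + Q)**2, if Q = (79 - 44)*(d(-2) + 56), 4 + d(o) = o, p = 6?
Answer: 3076516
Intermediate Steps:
d(o) = -4 + o
Q = 1750 (Q = (79 - 44)*((-4 - 2) + 56) = 35*(-6 + 56) = 35*50 = 1750)
((-4 + p)**2 + Q)**2 = ((-4 + 6)**2 + 1750)**2 = (2**2 + 1750)**2 = (4 + 1750)**2 = 1754**2 = 3076516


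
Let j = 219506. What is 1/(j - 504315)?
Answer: -1/284809 ≈ -3.5111e-6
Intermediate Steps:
1/(j - 504315) = 1/(219506 - 504315) = 1/(-284809) = -1/284809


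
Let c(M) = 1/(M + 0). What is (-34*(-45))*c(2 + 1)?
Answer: 510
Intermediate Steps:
c(M) = 1/M
(-34*(-45))*c(2 + 1) = (-34*(-45))/(2 + 1) = 1530/3 = 1530*(⅓) = 510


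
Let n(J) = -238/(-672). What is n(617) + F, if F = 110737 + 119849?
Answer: 11068145/48 ≈ 2.3059e+5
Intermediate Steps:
n(J) = 17/48 (n(J) = -238*(-1/672) = 17/48)
F = 230586
n(617) + F = 17/48 + 230586 = 11068145/48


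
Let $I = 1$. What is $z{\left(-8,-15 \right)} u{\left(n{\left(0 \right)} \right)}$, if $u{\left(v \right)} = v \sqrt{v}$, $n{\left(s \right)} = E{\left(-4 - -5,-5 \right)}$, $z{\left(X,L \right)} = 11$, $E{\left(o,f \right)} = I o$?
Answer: $11$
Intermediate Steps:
$E{\left(o,f \right)} = o$ ($E{\left(o,f \right)} = 1 o = o$)
$n{\left(s \right)} = 1$ ($n{\left(s \right)} = -4 - -5 = -4 + 5 = 1$)
$u{\left(v \right)} = v^{\frac{3}{2}}$
$z{\left(-8,-15 \right)} u{\left(n{\left(0 \right)} \right)} = 11 \cdot 1^{\frac{3}{2}} = 11 \cdot 1 = 11$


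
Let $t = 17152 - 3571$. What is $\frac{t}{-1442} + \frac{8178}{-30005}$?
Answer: $- \frac{419290581}{43267210} \approx -9.6907$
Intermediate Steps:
$t = 13581$
$\frac{t}{-1442} + \frac{8178}{-30005} = \frac{13581}{-1442} + \frac{8178}{-30005} = 13581 \left(- \frac{1}{1442}\right) + 8178 \left(- \frac{1}{30005}\right) = - \frac{13581}{1442} - \frac{8178}{30005} = - \frac{419290581}{43267210}$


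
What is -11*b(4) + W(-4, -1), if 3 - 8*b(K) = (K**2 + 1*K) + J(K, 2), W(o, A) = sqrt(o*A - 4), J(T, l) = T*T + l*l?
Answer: 407/8 ≈ 50.875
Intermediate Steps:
J(T, l) = T**2 + l**2
W(o, A) = sqrt(-4 + A*o) (W(o, A) = sqrt(A*o - 4) = sqrt(-4 + A*o))
b(K) = -1/8 - K**2/4 - K/8 (b(K) = 3/8 - ((K**2 + 1*K) + (K**2 + 2**2))/8 = 3/8 - ((K**2 + K) + (K**2 + 4))/8 = 3/8 - ((K + K**2) + (4 + K**2))/8 = 3/8 - (4 + K + 2*K**2)/8 = 3/8 + (-1/2 - K**2/4 - K/8) = -1/8 - K**2/4 - K/8)
-11*b(4) + W(-4, -1) = -11*(-1/8 - 1/4*4**2 - 1/8*4) + sqrt(-4 - 1*(-4)) = -11*(-1/8 - 1/4*16 - 1/2) + sqrt(-4 + 4) = -11*(-1/8 - 4 - 1/2) + sqrt(0) = -11*(-37/8) + 0 = 407/8 + 0 = 407/8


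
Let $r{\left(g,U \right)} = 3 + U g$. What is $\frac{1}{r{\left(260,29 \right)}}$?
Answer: $\frac{1}{7543} \approx 0.00013257$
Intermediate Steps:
$\frac{1}{r{\left(260,29 \right)}} = \frac{1}{3 + 29 \cdot 260} = \frac{1}{3 + 7540} = \frac{1}{7543}$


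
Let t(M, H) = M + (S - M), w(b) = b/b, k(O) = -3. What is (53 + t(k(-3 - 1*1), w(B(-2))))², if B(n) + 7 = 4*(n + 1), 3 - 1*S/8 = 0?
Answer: 5929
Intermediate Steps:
S = 24 (S = 24 - 8*0 = 24 + 0 = 24)
B(n) = -3 + 4*n (B(n) = -7 + 4*(n + 1) = -7 + 4*(1 + n) = -7 + (4 + 4*n) = -3 + 4*n)
w(b) = 1
t(M, H) = 24 (t(M, H) = M + (24 - M) = 24)
(53 + t(k(-3 - 1*1), w(B(-2))))² = (53 + 24)² = 77² = 5929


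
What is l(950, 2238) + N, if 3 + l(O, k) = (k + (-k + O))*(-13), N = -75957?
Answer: -88310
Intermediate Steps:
l(O, k) = -3 - 13*O (l(O, k) = -3 + (k + (-k + O))*(-13) = -3 + (k + (O - k))*(-13) = -3 + O*(-13) = -3 - 13*O)
l(950, 2238) + N = (-3 - 13*950) - 75957 = (-3 - 12350) - 75957 = -12353 - 75957 = -88310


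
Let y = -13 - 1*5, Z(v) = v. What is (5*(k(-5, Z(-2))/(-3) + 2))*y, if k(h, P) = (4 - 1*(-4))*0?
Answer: -180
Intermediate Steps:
k(h, P) = 0 (k(h, P) = (4 + 4)*0 = 8*0 = 0)
y = -18 (y = -13 - 5 = -18)
(5*(k(-5, Z(-2))/(-3) + 2))*y = (5*(0/(-3) + 2))*(-18) = (5*(0*(-⅓) + 2))*(-18) = (5*(0 + 2))*(-18) = (5*2)*(-18) = 10*(-18) = -180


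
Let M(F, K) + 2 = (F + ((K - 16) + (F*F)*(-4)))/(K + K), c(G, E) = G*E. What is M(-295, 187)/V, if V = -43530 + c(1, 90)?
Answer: 29081/1353880 ≈ 0.021480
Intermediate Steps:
c(G, E) = E*G
V = -43440 (V = -43530 + 90*1 = -43530 + 90 = -43440)
M(F, K) = -2 + (-16 + F + K - 4*F²)/(2*K) (M(F, K) = -2 + (F + ((K - 16) + (F*F)*(-4)))/(K + K) = -2 + (F + ((-16 + K) + F²*(-4)))/((2*K)) = -2 + (F + ((-16 + K) - 4*F²))*(1/(2*K)) = -2 + (F + (-16 + K - 4*F²))*(1/(2*K)) = -2 + (-16 + F + K - 4*F²)*(1/(2*K)) = -2 + (-16 + F + K - 4*F²)/(2*K))
M(-295, 187)/V = ((½)*(-16 - 295 - 4*(-295)² - 3*187)/187)/(-43440) = ((½)*(1/187)*(-16 - 295 - 4*87025 - 561))*(-1/43440) = ((½)*(1/187)*(-16 - 295 - 348100 - 561))*(-1/43440) = ((½)*(1/187)*(-348972))*(-1/43440) = -174486/187*(-1/43440) = 29081/1353880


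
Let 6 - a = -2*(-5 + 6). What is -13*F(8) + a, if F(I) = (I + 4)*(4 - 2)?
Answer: -304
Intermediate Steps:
F(I) = 8 + 2*I (F(I) = (4 + I)*2 = 8 + 2*I)
a = 8 (a = 6 - (-2)*(-5 + 6) = 6 - (-2) = 6 - 1*(-2) = 6 + 2 = 8)
-13*F(8) + a = -13*(8 + 2*8) + 8 = -13*(8 + 16) + 8 = -13*24 + 8 = -312 + 8 = -304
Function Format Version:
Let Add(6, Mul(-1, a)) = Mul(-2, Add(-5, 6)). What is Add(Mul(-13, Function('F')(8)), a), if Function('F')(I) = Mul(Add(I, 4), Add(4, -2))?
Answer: -304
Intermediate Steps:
Function('F')(I) = Add(8, Mul(2, I)) (Function('F')(I) = Mul(Add(4, I), 2) = Add(8, Mul(2, I)))
a = 8 (a = Add(6, Mul(-1, Mul(-2, Add(-5, 6)))) = Add(6, Mul(-1, Mul(-2, 1))) = Add(6, Mul(-1, -2)) = Add(6, 2) = 8)
Add(Mul(-13, Function('F')(8)), a) = Add(Mul(-13, Add(8, Mul(2, 8))), 8) = Add(Mul(-13, Add(8, 16)), 8) = Add(Mul(-13, 24), 8) = Add(-312, 8) = -304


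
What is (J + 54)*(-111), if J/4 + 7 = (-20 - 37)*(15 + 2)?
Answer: 427350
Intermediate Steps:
J = -3904 (J = -28 + 4*((-20 - 37)*(15 + 2)) = -28 + 4*(-57*17) = -28 + 4*(-969) = -28 - 3876 = -3904)
(J + 54)*(-111) = (-3904 + 54)*(-111) = -3850*(-111) = 427350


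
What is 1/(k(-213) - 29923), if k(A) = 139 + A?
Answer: -1/29997 ≈ -3.3337e-5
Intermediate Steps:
1/(k(-213) - 29923) = 1/((139 - 213) - 29923) = 1/(-74 - 29923) = 1/(-29997) = -1/29997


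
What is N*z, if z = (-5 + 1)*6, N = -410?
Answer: 9840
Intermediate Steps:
z = -24 (z = -4*6 = -24)
N*z = -410*(-24) = 9840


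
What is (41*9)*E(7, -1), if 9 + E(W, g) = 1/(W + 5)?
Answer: -13161/4 ≈ -3290.3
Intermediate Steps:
E(W, g) = -9 + 1/(5 + W) (E(W, g) = -9 + 1/(W + 5) = -9 + 1/(5 + W))
(41*9)*E(7, -1) = (41*9)*((-44 - 9*7)/(5 + 7)) = 369*((-44 - 63)/12) = 369*((1/12)*(-107)) = 369*(-107/12) = -13161/4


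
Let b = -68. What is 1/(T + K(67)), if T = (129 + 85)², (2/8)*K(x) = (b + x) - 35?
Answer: 1/45652 ≈ 2.1905e-5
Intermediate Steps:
K(x) = -412 + 4*x (K(x) = 4*((-68 + x) - 35) = 4*(-103 + x) = -412 + 4*x)
T = 45796 (T = 214² = 45796)
1/(T + K(67)) = 1/(45796 + (-412 + 4*67)) = 1/(45796 + (-412 + 268)) = 1/(45796 - 144) = 1/45652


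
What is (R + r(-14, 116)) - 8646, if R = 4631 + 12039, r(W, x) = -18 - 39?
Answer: 7967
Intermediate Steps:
r(W, x) = -57
R = 16670
(R + r(-14, 116)) - 8646 = (16670 - 57) - 8646 = 16613 - 8646 = 7967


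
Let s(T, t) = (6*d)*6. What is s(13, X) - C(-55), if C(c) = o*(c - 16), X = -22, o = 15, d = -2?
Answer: 993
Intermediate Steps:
s(T, t) = -72 (s(T, t) = (6*(-2))*6 = -12*6 = -72)
C(c) = -240 + 15*c (C(c) = 15*(c - 16) = 15*(-16 + c) = -240 + 15*c)
s(13, X) - C(-55) = -72 - (-240 + 15*(-55)) = -72 - (-240 - 825) = -72 - 1*(-1065) = -72 + 1065 = 993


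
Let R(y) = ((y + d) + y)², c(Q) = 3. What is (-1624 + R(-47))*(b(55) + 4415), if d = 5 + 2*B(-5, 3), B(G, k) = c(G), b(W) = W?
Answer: 23534550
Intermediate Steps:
B(G, k) = 3
d = 11 (d = 5 + 2*3 = 5 + 6 = 11)
R(y) = (11 + 2*y)² (R(y) = ((y + 11) + y)² = ((11 + y) + y)² = (11 + 2*y)²)
(-1624 + R(-47))*(b(55) + 4415) = (-1624 + (11 + 2*(-47))²)*(55 + 4415) = (-1624 + (11 - 94)²)*4470 = (-1624 + (-83)²)*4470 = (-1624 + 6889)*4470 = 5265*4470 = 23534550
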